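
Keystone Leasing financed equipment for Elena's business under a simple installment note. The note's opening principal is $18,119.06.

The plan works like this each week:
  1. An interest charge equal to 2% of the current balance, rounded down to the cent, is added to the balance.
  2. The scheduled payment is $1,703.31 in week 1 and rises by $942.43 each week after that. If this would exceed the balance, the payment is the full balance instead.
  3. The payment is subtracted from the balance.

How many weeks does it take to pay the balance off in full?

6

Week 1: opening $18,119.06; interest $362.38 → $18,481.44; payment $1,703.31; balance $16,778.13
Week 2: opening $16,778.13; interest $335.56 → $17,113.69; payment $2,645.74; balance $14,467.95
Week 3: opening $14,467.95; interest $289.35 → $14,757.30; payment $3,588.17; balance $11,169.13
Week 4: opening $11,169.13; interest $223.38 → $11,392.51; payment $4,530.60; balance $6,861.91
Week 5: opening $6,861.91; interest $137.23 → $6,999.14; payment $5,473.03; balance $1,526.11
Week 6: opening $1,526.11; interest $30.52 → $1,556.63; payment $1,556.63; balance $0.00
Balance reaches $0.00 in week 6.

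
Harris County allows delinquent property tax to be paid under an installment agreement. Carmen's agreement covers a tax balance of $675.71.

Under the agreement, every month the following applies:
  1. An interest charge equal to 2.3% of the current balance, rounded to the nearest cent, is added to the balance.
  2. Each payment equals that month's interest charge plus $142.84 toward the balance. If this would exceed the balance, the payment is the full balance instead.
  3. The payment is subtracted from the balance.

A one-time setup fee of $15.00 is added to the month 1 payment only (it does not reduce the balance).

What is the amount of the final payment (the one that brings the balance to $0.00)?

Month 1: $675.71 +$15.54 interest = $691.25; pay $158.38 (+ $15.00 fee) → $532.87
Month 2: $532.87 +$12.26 interest = $545.13; pay $155.10 → $390.03
Month 3: $390.03 +$8.97 interest = $399.00; pay $151.81 → $247.19
Month 4: $247.19 +$5.69 interest = $252.88; pay $148.53 → $104.35
Month 5: $104.35 +$2.40 interest = $106.75; pay $106.75 → $0.00

$106.75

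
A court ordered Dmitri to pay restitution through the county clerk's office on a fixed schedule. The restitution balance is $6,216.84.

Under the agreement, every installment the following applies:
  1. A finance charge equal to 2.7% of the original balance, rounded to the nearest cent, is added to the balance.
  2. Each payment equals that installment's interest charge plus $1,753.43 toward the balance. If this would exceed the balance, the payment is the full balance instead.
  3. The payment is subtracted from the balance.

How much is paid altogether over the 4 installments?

# | Opening | Interest | Payment | End bal
1 | $6,216.84 | $167.85 | $1,921.28 | $4,463.41
2 | $4,463.41 | $167.85 | $1,921.28 | $2,709.98
3 | $2,709.98 | $167.85 | $1,921.28 | $956.55
4 | $956.55 | $167.85 | $1,124.40 | $0.00
Total paid: $6,888.24

$6,888.24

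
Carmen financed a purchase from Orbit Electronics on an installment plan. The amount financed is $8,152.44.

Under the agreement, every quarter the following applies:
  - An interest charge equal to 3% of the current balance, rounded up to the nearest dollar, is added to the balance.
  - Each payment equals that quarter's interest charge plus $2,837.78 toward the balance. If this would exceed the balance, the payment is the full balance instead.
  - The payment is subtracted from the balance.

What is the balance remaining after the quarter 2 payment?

$2,476.88

Quarter 1: $8,152.44 +$245.00 interest = $8,397.44; pay $3,082.78 → $5,314.66
Quarter 2: $5,314.66 +$160.00 interest = $5,474.66; pay $2,997.78 → $2,476.88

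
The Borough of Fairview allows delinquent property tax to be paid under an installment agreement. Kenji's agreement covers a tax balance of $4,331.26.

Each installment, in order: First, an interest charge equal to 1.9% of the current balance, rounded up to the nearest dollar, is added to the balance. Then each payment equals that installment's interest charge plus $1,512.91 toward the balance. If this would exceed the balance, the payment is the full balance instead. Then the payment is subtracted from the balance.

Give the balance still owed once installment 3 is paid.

Installment 1: opening $4,331.26; interest $83.00 → $4,414.26; payment $1,595.91; balance $2,818.35
Installment 2: opening $2,818.35; interest $54.00 → $2,872.35; payment $1,566.91; balance $1,305.44
Installment 3: opening $1,305.44; interest $25.00 → $1,330.44; payment $1,330.44; balance $0.00

$0.00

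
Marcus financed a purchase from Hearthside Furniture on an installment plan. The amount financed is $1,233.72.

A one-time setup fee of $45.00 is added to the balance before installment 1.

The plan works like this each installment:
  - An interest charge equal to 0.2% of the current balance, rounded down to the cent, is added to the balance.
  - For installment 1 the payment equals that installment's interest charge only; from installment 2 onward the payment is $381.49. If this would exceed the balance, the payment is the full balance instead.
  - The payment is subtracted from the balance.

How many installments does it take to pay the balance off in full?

Installment 1: opening $1,278.72; interest $2.55 → $1,281.27; payment $2.55; balance $1,278.72
Installment 2: opening $1,278.72; interest $2.55 → $1,281.27; payment $381.49; balance $899.78
Installment 3: opening $899.78; interest $1.79 → $901.57; payment $381.49; balance $520.08
Installment 4: opening $520.08; interest $1.04 → $521.12; payment $381.49; balance $139.63
Installment 5: opening $139.63; interest $0.27 → $139.90; payment $139.90; balance $0.00
Balance reaches $0.00 in installment 5.

5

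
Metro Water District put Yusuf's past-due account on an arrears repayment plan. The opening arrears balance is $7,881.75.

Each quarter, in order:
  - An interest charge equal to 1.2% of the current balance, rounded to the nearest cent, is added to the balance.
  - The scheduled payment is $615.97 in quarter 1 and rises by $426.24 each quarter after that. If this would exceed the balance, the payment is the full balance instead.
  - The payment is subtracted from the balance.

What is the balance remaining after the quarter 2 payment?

$6,406.47

Quarter 1: opening $7,881.75; interest $94.58 → $7,976.33; payment $615.97; balance $7,360.36
Quarter 2: opening $7,360.36; interest $88.32 → $7,448.68; payment $1,042.21; balance $6,406.47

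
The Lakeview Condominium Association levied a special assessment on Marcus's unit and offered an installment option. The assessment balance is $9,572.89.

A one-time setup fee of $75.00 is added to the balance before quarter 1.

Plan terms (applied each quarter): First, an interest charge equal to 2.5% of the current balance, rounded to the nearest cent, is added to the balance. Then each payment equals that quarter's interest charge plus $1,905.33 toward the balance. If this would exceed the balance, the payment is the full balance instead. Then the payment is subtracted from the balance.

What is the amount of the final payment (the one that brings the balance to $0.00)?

Quarter 1: $9,647.89 +$241.20 interest = $9,889.09; pay $2,146.53 → $7,742.56
Quarter 2: $7,742.56 +$193.56 interest = $7,936.12; pay $2,098.89 → $5,837.23
Quarter 3: $5,837.23 +$145.93 interest = $5,983.16; pay $2,051.26 → $3,931.90
Quarter 4: $3,931.90 +$98.30 interest = $4,030.20; pay $2,003.63 → $2,026.57
Quarter 5: $2,026.57 +$50.66 interest = $2,077.23; pay $1,955.99 → $121.24
Quarter 6: $121.24 +$3.03 interest = $124.27; pay $124.27 → $0.00

$124.27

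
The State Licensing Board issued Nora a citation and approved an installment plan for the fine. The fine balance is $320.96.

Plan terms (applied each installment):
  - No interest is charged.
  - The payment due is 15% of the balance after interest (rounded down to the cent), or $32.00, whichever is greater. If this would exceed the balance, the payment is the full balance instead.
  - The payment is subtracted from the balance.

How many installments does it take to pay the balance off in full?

10

Installment 1: opening $320.96; payment $48.14; balance $272.82
Installment 2: opening $272.82; payment $40.92; balance $231.90
Installment 3: opening $231.90; payment $34.78; balance $197.12
Installment 4: opening $197.12; payment $32.00; balance $165.12
Installment 5: opening $165.12; payment $32.00; balance $133.12
Installment 6: opening $133.12; payment $32.00; balance $101.12
Installment 7: opening $101.12; payment $32.00; balance $69.12
Installment 8: opening $69.12; payment $32.00; balance $37.12
Installment 9: opening $37.12; payment $32.00; balance $5.12
Installment 10: opening $5.12; payment $5.12; balance $0.00
Balance reaches $0.00 in installment 10.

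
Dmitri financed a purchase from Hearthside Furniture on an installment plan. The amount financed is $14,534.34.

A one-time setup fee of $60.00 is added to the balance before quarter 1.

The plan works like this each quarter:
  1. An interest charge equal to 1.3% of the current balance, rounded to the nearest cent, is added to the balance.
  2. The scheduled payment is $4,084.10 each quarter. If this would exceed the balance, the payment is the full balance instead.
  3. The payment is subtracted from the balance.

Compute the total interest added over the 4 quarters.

# | Opening | Interest | Payment | End bal
1 | $14,594.34 | $189.73 | $4,084.10 | $10,699.97
2 | $10,699.97 | $139.10 | $4,084.10 | $6,754.97
3 | $6,754.97 | $87.81 | $4,084.10 | $2,758.68
4 | $2,758.68 | $35.86 | $2,794.54 | $0.00
Total interest: $189.73 + $139.10 + $87.81 + $35.86 = $452.50

$452.50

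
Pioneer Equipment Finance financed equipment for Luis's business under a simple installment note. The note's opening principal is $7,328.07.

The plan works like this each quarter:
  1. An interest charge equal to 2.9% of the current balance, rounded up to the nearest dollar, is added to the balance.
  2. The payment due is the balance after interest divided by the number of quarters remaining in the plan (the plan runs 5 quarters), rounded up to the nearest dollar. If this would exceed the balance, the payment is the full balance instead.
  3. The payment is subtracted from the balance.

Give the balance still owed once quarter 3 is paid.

Quarter 1: opening $7,328.07; interest $213.00 → $7,541.07; payment $1,509.00; balance $6,032.07
Quarter 2: opening $6,032.07; interest $175.00 → $6,207.07; payment $1,552.00; balance $4,655.07
Quarter 3: opening $4,655.07; interest $135.00 → $4,790.07; payment $1,597.00; balance $3,193.07

$3,193.07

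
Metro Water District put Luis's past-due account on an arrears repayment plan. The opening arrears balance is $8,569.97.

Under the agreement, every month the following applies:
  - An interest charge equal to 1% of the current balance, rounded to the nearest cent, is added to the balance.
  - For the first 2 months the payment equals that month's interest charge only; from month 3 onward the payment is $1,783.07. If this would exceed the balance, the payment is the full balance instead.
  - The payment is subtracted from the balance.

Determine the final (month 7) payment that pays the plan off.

$1,694.75

Month 1: opening $8,569.97; interest $85.70 → $8,655.67; payment $85.70; balance $8,569.97
Month 2: opening $8,569.97; interest $85.70 → $8,655.67; payment $85.70; balance $8,569.97
Month 3: opening $8,569.97; interest $85.70 → $8,655.67; payment $1,783.07; balance $6,872.60
Month 4: opening $6,872.60; interest $68.73 → $6,941.33; payment $1,783.07; balance $5,158.26
Month 5: opening $5,158.26; interest $51.58 → $5,209.84; payment $1,783.07; balance $3,426.77
Month 6: opening $3,426.77; interest $34.27 → $3,461.04; payment $1,783.07; balance $1,677.97
Month 7: opening $1,677.97; interest $16.78 → $1,694.75; payment $1,694.75; balance $0.00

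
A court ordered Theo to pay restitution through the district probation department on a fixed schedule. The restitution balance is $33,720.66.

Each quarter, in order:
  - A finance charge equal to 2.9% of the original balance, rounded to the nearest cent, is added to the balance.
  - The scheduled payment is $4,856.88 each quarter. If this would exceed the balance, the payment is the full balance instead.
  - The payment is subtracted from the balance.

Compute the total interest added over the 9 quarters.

$8,801.10

# | Opening | Interest | Payment | End bal
1 | $33,720.66 | $977.90 | $4,856.88 | $29,841.68
2 | $29,841.68 | $977.90 | $4,856.88 | $25,962.70
3 | $25,962.70 | $977.90 | $4,856.88 | $22,083.72
4 | $22,083.72 | $977.90 | $4,856.88 | $18,204.74
5 | $18,204.74 | $977.90 | $4,856.88 | $14,325.76
6 | $14,325.76 | $977.90 | $4,856.88 | $10,446.78
7 | $10,446.78 | $977.90 | $4,856.88 | $6,567.80
8 | $6,567.80 | $977.90 | $4,856.88 | $2,688.82
9 | $2,688.82 | $977.90 | $3,666.72 | $0.00
Total interest: $977.90 + $977.90 + $977.90 + $977.90 + $977.90 + $977.90 + $977.90 + $977.90 + $977.90 = $8,801.10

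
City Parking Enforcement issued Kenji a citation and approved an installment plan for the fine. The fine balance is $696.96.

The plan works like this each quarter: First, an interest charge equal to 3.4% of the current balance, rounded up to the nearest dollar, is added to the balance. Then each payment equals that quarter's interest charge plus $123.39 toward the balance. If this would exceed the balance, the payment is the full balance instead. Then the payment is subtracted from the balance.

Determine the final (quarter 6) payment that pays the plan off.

Quarter 1: opening $696.96; interest $24.00 → $720.96; payment $147.39; balance $573.57
Quarter 2: opening $573.57; interest $20.00 → $593.57; payment $143.39; balance $450.18
Quarter 3: opening $450.18; interest $16.00 → $466.18; payment $139.39; balance $326.79
Quarter 4: opening $326.79; interest $12.00 → $338.79; payment $135.39; balance $203.40
Quarter 5: opening $203.40; interest $7.00 → $210.40; payment $130.39; balance $80.01
Quarter 6: opening $80.01; interest $3.00 → $83.01; payment $83.01; balance $0.00

$83.01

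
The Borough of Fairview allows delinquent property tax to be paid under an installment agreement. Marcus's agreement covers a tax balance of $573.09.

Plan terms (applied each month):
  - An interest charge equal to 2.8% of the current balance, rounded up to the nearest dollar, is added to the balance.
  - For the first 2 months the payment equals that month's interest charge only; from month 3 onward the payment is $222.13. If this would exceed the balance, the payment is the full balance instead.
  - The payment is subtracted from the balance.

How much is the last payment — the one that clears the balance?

$161.83

Month 1: opening $573.09; interest $17.00 → $590.09; payment $17.00; balance $573.09
Month 2: opening $573.09; interest $17.00 → $590.09; payment $17.00; balance $573.09
Month 3: opening $573.09; interest $17.00 → $590.09; payment $222.13; balance $367.96
Month 4: opening $367.96; interest $11.00 → $378.96; payment $222.13; balance $156.83
Month 5: opening $156.83; interest $5.00 → $161.83; payment $161.83; balance $0.00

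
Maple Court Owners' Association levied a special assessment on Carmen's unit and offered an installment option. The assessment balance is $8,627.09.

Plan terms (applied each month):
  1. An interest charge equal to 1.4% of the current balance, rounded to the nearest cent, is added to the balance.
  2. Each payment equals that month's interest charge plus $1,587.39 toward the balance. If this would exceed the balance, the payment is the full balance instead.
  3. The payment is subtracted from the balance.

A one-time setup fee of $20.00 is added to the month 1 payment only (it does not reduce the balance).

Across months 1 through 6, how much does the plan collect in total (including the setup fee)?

Month 1: opening $8,627.09; interest $120.78 → $8,747.87; payment $1,708.17 (+ $20.00 fee); balance $7,039.70
Month 2: opening $7,039.70; interest $98.56 → $7,138.26; payment $1,685.95; balance $5,452.31
Month 3: opening $5,452.31; interest $76.33 → $5,528.64; payment $1,663.72; balance $3,864.92
Month 4: opening $3,864.92; interest $54.11 → $3,919.03; payment $1,641.50; balance $2,277.53
Month 5: opening $2,277.53; interest $31.89 → $2,309.42; payment $1,619.28; balance $690.14
Month 6: opening $690.14; interest $9.66 → $699.80; payment $699.80; balance $0.00
Total paid: $9,038.42

$9,038.42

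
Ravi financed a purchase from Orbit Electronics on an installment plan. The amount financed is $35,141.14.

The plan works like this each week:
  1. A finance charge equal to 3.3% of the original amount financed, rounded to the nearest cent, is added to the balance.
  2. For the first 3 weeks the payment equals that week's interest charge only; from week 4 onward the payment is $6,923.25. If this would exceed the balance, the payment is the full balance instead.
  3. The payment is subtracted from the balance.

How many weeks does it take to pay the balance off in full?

Week 1: opening $35,141.14; interest $1,159.66 → $36,300.80; payment $1,159.66; balance $35,141.14
Week 2: opening $35,141.14; interest $1,159.66 → $36,300.80; payment $1,159.66; balance $35,141.14
Week 3: opening $35,141.14; interest $1,159.66 → $36,300.80; payment $1,159.66; balance $35,141.14
Week 4: opening $35,141.14; interest $1,159.66 → $36,300.80; payment $6,923.25; balance $29,377.55
Week 5: opening $29,377.55; interest $1,159.66 → $30,537.21; payment $6,923.25; balance $23,613.96
Week 6: opening $23,613.96; interest $1,159.66 → $24,773.62; payment $6,923.25; balance $17,850.37
Week 7: opening $17,850.37; interest $1,159.66 → $19,010.03; payment $6,923.25; balance $12,086.78
Week 8: opening $12,086.78; interest $1,159.66 → $13,246.44; payment $6,923.25; balance $6,323.19
Week 9: opening $6,323.19; interest $1,159.66 → $7,482.85; payment $6,923.25; balance $559.60
Week 10: opening $559.60; interest $1,159.66 → $1,719.26; payment $1,719.26; balance $0.00
Balance reaches $0.00 in week 10.

10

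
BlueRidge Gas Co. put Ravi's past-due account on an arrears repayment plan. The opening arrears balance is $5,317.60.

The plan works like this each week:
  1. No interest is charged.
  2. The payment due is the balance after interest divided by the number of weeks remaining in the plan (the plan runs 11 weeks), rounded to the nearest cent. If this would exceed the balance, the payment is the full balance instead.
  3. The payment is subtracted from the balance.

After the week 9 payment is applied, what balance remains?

$966.83

Week 1: opening $5,317.60; payment $483.42; balance $4,834.18
Week 2: opening $4,834.18; payment $483.42; balance $4,350.76
Week 3: opening $4,350.76; payment $483.42; balance $3,867.34
Week 4: opening $3,867.34; payment $483.42; balance $3,383.92
Week 5: opening $3,383.92; payment $483.42; balance $2,900.50
Week 6: opening $2,900.50; payment $483.42; balance $2,417.08
Week 7: opening $2,417.08; payment $483.42; balance $1,933.66
Week 8: opening $1,933.66; payment $483.42; balance $1,450.24
Week 9: opening $1,450.24; payment $483.41; balance $966.83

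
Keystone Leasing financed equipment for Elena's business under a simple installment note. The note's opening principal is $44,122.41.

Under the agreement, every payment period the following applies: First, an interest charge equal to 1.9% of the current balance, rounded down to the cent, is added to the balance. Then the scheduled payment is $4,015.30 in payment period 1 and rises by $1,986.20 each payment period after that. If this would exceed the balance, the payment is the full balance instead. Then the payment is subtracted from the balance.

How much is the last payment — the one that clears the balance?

$7,519.53

# | Opening | Interest | Payment | End bal
1 | $44,122.41 | $838.32 | $4,015.30 | $40,945.43
2 | $40,945.43 | $777.96 | $6,001.50 | $35,721.89
3 | $35,721.89 | $678.71 | $7,987.70 | $28,412.90
4 | $28,412.90 | $539.84 | $9,973.90 | $18,978.84
5 | $18,978.84 | $360.59 | $11,960.10 | $7,379.33
6 | $7,379.33 | $140.20 | $7,519.53 | $0.00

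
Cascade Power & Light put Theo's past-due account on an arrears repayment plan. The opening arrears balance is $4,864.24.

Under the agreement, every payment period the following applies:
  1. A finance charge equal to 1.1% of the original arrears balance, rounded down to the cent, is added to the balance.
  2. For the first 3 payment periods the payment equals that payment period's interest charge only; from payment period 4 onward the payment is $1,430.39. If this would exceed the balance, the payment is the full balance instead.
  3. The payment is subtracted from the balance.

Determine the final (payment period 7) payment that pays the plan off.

$787.07

# | Opening | Interest | Payment | End bal
1 | $4,864.24 | $53.50 | $53.50 | $4,864.24
2 | $4,864.24 | $53.50 | $53.50 | $4,864.24
3 | $4,864.24 | $53.50 | $53.50 | $4,864.24
4 | $4,864.24 | $53.50 | $1,430.39 | $3,487.35
5 | $3,487.35 | $53.50 | $1,430.39 | $2,110.46
6 | $2,110.46 | $53.50 | $1,430.39 | $733.57
7 | $733.57 | $53.50 | $787.07 | $0.00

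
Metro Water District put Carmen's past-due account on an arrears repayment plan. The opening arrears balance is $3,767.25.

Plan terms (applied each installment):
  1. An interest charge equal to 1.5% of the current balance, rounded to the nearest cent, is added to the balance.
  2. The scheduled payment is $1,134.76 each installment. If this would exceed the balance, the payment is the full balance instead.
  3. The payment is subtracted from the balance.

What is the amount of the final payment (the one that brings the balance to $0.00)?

$491.00

Installment 1: $3,767.25 +$56.51 interest = $3,823.76; pay $1,134.76 → $2,689.00
Installment 2: $2,689.00 +$40.34 interest = $2,729.34; pay $1,134.76 → $1,594.58
Installment 3: $1,594.58 +$23.92 interest = $1,618.50; pay $1,134.76 → $483.74
Installment 4: $483.74 +$7.26 interest = $491.00; pay $491.00 → $0.00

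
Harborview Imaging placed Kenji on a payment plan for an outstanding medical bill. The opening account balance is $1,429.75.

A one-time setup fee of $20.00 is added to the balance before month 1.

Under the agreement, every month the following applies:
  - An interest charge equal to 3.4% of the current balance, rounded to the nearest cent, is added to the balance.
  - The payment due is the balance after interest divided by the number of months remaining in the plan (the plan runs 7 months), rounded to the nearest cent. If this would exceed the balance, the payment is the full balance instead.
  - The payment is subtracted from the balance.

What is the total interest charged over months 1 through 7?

$211.17

# | Opening | Interest | Payment | End bal
1 | $1,449.75 | $49.29 | $214.15 | $1,284.89
2 | $1,284.89 | $43.69 | $221.43 | $1,107.15
3 | $1,107.15 | $37.64 | $228.96 | $915.83
4 | $915.83 | $31.14 | $236.74 | $710.23
5 | $710.23 | $24.15 | $244.79 | $489.59
6 | $489.59 | $16.65 | $253.12 | $253.12
7 | $253.12 | $8.61 | $261.73 | $0.00
Total interest: $49.29 + $43.69 + $37.64 + $31.14 + $24.15 + $16.65 + $8.61 = $211.17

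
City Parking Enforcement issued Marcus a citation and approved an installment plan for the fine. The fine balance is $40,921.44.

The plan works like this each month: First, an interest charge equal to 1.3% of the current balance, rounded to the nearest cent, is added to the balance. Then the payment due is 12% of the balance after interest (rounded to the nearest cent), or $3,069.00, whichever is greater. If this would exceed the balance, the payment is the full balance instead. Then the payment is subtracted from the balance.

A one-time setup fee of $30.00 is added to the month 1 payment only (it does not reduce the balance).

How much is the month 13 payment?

$2,914.26

# | Opening | Interest | Payment | Fee | End bal
1 | $40,921.44 | $531.98 | $4,974.41 | $30.00 | $36,479.01
2 | $36,479.01 | $474.23 | $4,434.39 | — | $32,518.85
3 | $32,518.85 | $422.75 | $3,952.99 | — | $28,988.61
4 | $28,988.61 | $376.85 | $3,523.86 | — | $25,841.60
5 | $25,841.60 | $335.94 | $3,141.30 | — | $23,036.24
6 | $23,036.24 | $299.47 | $3,069.00 | — | $20,266.71
7 | $20,266.71 | $263.47 | $3,069.00 | — | $17,461.18
8 | $17,461.18 | $227.00 | $3,069.00 | — | $14,619.18
9 | $14,619.18 | $190.05 | $3,069.00 | — | $11,740.23
10 | $11,740.23 | $152.62 | $3,069.00 | — | $8,823.85
11 | $8,823.85 | $114.71 | $3,069.00 | — | $5,869.56
12 | $5,869.56 | $76.30 | $3,069.00 | — | $2,876.86
13 | $2,876.86 | $37.40 | $2,914.26 | — | $0.00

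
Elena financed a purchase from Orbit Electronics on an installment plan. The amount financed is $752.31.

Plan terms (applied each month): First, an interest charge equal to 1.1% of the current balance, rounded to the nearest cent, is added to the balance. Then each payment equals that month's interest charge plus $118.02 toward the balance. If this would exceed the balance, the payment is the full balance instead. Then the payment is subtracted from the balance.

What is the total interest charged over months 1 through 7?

Month 1: opening $752.31; interest $8.28 → $760.59; payment $126.30; balance $634.29
Month 2: opening $634.29; interest $6.98 → $641.27; payment $125.00; balance $516.27
Month 3: opening $516.27; interest $5.68 → $521.95; payment $123.70; balance $398.25
Month 4: opening $398.25; interest $4.38 → $402.63; payment $122.40; balance $280.23
Month 5: opening $280.23; interest $3.08 → $283.31; payment $121.10; balance $162.21
Month 6: opening $162.21; interest $1.78 → $163.99; payment $119.80; balance $44.19
Month 7: opening $44.19; interest $0.49 → $44.68; payment $44.68; balance $0.00
Total interest: $8.28 + $6.98 + $5.68 + $4.38 + $3.08 + $1.78 + $0.49 = $30.67

$30.67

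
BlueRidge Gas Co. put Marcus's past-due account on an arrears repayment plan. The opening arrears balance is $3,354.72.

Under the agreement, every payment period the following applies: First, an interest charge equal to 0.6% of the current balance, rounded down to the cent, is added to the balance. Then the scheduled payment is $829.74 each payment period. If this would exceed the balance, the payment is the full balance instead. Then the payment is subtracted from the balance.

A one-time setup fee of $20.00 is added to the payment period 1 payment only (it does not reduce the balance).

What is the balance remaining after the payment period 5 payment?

Payment period 1: $3,354.72 +$20.12 interest = $3,374.84; pay $829.74 (+ $20.00 fee) → $2,545.10
Payment period 2: $2,545.10 +$15.27 interest = $2,560.37; pay $829.74 → $1,730.63
Payment period 3: $1,730.63 +$10.38 interest = $1,741.01; pay $829.74 → $911.27
Payment period 4: $911.27 +$5.46 interest = $916.73; pay $829.74 → $86.99
Payment period 5: $86.99 +$0.52 interest = $87.51; pay $87.51 → $0.00

$0.00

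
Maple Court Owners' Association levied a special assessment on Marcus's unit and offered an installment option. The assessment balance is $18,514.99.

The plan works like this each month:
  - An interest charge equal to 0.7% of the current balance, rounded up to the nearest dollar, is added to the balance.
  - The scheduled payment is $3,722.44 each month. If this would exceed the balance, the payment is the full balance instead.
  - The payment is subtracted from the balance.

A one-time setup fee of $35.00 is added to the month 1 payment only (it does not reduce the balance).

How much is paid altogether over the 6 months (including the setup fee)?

$18,949.99

# | Opening | Interest | Payment | Fee | End bal
1 | $18,514.99 | $130.00 | $3,722.44 | $35.00 | $14,922.55
2 | $14,922.55 | $105.00 | $3,722.44 | — | $11,305.11
3 | $11,305.11 | $80.00 | $3,722.44 | — | $7,662.67
4 | $7,662.67 | $54.00 | $3,722.44 | — | $3,994.23
5 | $3,994.23 | $28.00 | $3,722.44 | — | $299.79
6 | $299.79 | $3.00 | $302.79 | — | $0.00
Total paid: $18,949.99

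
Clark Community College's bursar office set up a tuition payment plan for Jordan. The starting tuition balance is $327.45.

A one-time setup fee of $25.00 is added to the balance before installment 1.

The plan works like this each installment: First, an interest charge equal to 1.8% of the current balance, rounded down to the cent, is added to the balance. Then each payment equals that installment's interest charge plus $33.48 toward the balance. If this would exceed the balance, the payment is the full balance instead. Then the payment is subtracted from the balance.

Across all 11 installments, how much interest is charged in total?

$36.59

Installment 1: opening $352.45; interest $6.34 → $358.79; payment $39.82; balance $318.97
Installment 2: opening $318.97; interest $5.74 → $324.71; payment $39.22; balance $285.49
Installment 3: opening $285.49; interest $5.13 → $290.62; payment $38.61; balance $252.01
Installment 4: opening $252.01; interest $4.53 → $256.54; payment $38.01; balance $218.53
Installment 5: opening $218.53; interest $3.93 → $222.46; payment $37.41; balance $185.05
Installment 6: opening $185.05; interest $3.33 → $188.38; payment $36.81; balance $151.57
Installment 7: opening $151.57; interest $2.72 → $154.29; payment $36.20; balance $118.09
Installment 8: opening $118.09; interest $2.12 → $120.21; payment $35.60; balance $84.61
Installment 9: opening $84.61; interest $1.52 → $86.13; payment $35.00; balance $51.13
Installment 10: opening $51.13; interest $0.92 → $52.05; payment $34.40; balance $17.65
Installment 11: opening $17.65; interest $0.31 → $17.96; payment $17.96; balance $0.00
Total interest: $6.34 + $5.74 + $5.13 + $4.53 + $3.93 + $3.33 + $2.72 + $2.12 + $1.52 + $0.92 + $0.31 = $36.59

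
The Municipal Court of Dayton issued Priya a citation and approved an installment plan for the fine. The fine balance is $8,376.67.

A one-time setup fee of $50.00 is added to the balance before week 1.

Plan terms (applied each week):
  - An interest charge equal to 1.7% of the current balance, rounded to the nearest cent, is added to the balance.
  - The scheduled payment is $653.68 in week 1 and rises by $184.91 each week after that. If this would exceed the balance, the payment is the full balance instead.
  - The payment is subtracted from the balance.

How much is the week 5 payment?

$1,393.32

Week 1: opening $8,426.67; interest $143.25 → $8,569.92; payment $653.68; balance $7,916.24
Week 2: opening $7,916.24; interest $134.58 → $8,050.82; payment $838.59; balance $7,212.23
Week 3: opening $7,212.23; interest $122.61 → $7,334.84; payment $1,023.50; balance $6,311.34
Week 4: opening $6,311.34; interest $107.29 → $6,418.63; payment $1,208.41; balance $5,210.22
Week 5: opening $5,210.22; interest $88.57 → $5,298.79; payment $1,393.32; balance $3,905.47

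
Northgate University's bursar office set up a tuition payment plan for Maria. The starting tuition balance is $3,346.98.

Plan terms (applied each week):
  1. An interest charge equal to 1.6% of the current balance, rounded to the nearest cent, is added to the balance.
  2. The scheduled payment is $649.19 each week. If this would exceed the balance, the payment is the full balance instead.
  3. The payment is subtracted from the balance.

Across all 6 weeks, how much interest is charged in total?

Week 1: $3,346.98 +$53.55 interest = $3,400.53; pay $649.19 → $2,751.34
Week 2: $2,751.34 +$44.02 interest = $2,795.36; pay $649.19 → $2,146.17
Week 3: $2,146.17 +$34.34 interest = $2,180.51; pay $649.19 → $1,531.32
Week 4: $1,531.32 +$24.50 interest = $1,555.82; pay $649.19 → $906.63
Week 5: $906.63 +$14.51 interest = $921.14; pay $649.19 → $271.95
Week 6: $271.95 +$4.35 interest = $276.30; pay $276.30 → $0.00
Total interest: $53.55 + $44.02 + $34.34 + $24.50 + $14.51 + $4.35 = $175.27

$175.27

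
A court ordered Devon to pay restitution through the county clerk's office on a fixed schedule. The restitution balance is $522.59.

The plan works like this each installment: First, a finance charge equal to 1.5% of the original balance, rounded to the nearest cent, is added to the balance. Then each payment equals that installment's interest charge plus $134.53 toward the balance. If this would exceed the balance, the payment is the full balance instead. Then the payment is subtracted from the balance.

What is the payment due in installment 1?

Installment 1: opening $522.59; interest $7.84 → $530.43; payment $142.37; balance $388.06

$142.37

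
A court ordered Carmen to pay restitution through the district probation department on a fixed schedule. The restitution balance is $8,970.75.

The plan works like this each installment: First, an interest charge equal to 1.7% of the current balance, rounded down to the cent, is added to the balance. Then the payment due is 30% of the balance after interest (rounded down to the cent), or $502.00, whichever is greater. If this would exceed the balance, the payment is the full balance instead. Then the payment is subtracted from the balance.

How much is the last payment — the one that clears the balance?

$196.92

Installment 1: opening $8,970.75; interest $152.50 → $9,123.25; payment $2,736.97; balance $6,386.28
Installment 2: opening $6,386.28; interest $108.56 → $6,494.84; payment $1,948.45; balance $4,546.39
Installment 3: opening $4,546.39; interest $77.28 → $4,623.67; payment $1,387.10; balance $3,236.57
Installment 4: opening $3,236.57; interest $55.02 → $3,291.59; payment $987.47; balance $2,304.12
Installment 5: opening $2,304.12; interest $39.17 → $2,343.29; payment $702.98; balance $1,640.31
Installment 6: opening $1,640.31; interest $27.88 → $1,668.19; payment $502.00; balance $1,166.19
Installment 7: opening $1,166.19; interest $19.82 → $1,186.01; payment $502.00; balance $684.01
Installment 8: opening $684.01; interest $11.62 → $695.63; payment $502.00; balance $193.63
Installment 9: opening $193.63; interest $3.29 → $196.92; payment $196.92; balance $0.00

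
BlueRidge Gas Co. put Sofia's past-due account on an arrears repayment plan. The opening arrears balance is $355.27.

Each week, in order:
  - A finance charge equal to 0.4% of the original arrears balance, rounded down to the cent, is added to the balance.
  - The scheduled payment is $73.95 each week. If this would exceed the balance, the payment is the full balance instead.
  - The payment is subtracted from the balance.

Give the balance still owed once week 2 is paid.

$210.21

Week 1: $355.27 +$1.42 interest = $356.69; pay $73.95 → $282.74
Week 2: $282.74 +$1.42 interest = $284.16; pay $73.95 → $210.21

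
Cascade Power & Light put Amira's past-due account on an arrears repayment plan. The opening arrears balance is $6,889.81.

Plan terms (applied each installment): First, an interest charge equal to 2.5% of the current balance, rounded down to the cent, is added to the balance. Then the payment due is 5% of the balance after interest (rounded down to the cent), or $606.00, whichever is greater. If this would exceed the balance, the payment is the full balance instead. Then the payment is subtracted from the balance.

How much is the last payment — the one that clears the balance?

Installment 1: opening $6,889.81; interest $172.24 → $7,062.05; payment $606.00; balance $6,456.05
Installment 2: opening $6,456.05; interest $161.40 → $6,617.45; payment $606.00; balance $6,011.45
Installment 3: opening $6,011.45; interest $150.28 → $6,161.73; payment $606.00; balance $5,555.73
Installment 4: opening $5,555.73; interest $138.89 → $5,694.62; payment $606.00; balance $5,088.62
Installment 5: opening $5,088.62; interest $127.21 → $5,215.83; payment $606.00; balance $4,609.83
Installment 6: opening $4,609.83; interest $115.24 → $4,725.07; payment $606.00; balance $4,119.07
Installment 7: opening $4,119.07; interest $102.97 → $4,222.04; payment $606.00; balance $3,616.04
Installment 8: opening $3,616.04; interest $90.40 → $3,706.44; payment $606.00; balance $3,100.44
Installment 9: opening $3,100.44; interest $77.51 → $3,177.95; payment $606.00; balance $2,571.95
Installment 10: opening $2,571.95; interest $64.29 → $2,636.24; payment $606.00; balance $2,030.24
Installment 11: opening $2,030.24; interest $50.75 → $2,080.99; payment $606.00; balance $1,474.99
Installment 12: opening $1,474.99; interest $36.87 → $1,511.86; payment $606.00; balance $905.86
Installment 13: opening $905.86; interest $22.64 → $928.50; payment $606.00; balance $322.50
Installment 14: opening $322.50; interest $8.06 → $330.56; payment $330.56; balance $0.00

$330.56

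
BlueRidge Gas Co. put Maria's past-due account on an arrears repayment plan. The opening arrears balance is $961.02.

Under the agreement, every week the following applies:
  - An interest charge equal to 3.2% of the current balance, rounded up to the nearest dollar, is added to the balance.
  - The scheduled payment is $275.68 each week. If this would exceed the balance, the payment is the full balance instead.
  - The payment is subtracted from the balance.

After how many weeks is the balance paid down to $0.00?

Week 1: opening $961.02; interest $31.00 → $992.02; payment $275.68; balance $716.34
Week 2: opening $716.34; interest $23.00 → $739.34; payment $275.68; balance $463.66
Week 3: opening $463.66; interest $15.00 → $478.66; payment $275.68; balance $202.98
Week 4: opening $202.98; interest $7.00 → $209.98; payment $209.98; balance $0.00
Balance reaches $0.00 in week 4.

4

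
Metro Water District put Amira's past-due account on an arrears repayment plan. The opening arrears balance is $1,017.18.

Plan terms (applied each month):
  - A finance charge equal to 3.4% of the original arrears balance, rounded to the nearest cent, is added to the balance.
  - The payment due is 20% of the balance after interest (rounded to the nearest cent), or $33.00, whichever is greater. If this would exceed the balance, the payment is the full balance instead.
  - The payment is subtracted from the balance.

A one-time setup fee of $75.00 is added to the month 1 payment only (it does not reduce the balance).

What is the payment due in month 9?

# | Opening | Interest | Payment | Fee | End bal
1 | $1,017.18 | $34.58 | $210.35 | $75.00 | $841.41
2 | $841.41 | $34.58 | $175.20 | — | $700.79
3 | $700.79 | $34.58 | $147.07 | — | $588.30
4 | $588.30 | $34.58 | $124.58 | — | $498.30
5 | $498.30 | $34.58 | $106.58 | — | $426.30
6 | $426.30 | $34.58 | $92.18 | — | $368.70
7 | $368.70 | $34.58 | $80.66 | — | $322.62
8 | $322.62 | $34.58 | $71.44 | — | $285.76
9 | $285.76 | $34.58 | $64.07 | — | $256.27

$64.07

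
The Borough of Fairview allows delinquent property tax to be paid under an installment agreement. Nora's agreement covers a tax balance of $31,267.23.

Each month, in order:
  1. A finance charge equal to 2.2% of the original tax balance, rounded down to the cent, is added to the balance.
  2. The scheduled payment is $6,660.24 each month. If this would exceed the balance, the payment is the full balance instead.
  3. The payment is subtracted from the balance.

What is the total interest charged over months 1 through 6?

Month 1: opening $31,267.23; interest $687.87 → $31,955.10; payment $6,660.24; balance $25,294.86
Month 2: opening $25,294.86; interest $687.87 → $25,982.73; payment $6,660.24; balance $19,322.49
Month 3: opening $19,322.49; interest $687.87 → $20,010.36; payment $6,660.24; balance $13,350.12
Month 4: opening $13,350.12; interest $687.87 → $14,037.99; payment $6,660.24; balance $7,377.75
Month 5: opening $7,377.75; interest $687.87 → $8,065.62; payment $6,660.24; balance $1,405.38
Month 6: opening $1,405.38; interest $687.87 → $2,093.25; payment $2,093.25; balance $0.00
Total interest: $687.87 + $687.87 + $687.87 + $687.87 + $687.87 + $687.87 = $4,127.22

$4,127.22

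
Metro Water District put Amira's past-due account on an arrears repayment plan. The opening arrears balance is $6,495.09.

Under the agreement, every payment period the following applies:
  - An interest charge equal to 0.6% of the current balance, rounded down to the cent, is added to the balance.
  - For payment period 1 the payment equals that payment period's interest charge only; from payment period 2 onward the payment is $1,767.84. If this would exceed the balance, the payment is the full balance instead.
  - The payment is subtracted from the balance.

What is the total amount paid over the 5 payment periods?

Payment period 1: $6,495.09 +$38.97 interest = $6,534.06; pay $38.97 → $6,495.09
Payment period 2: $6,495.09 +$38.97 interest = $6,534.06; pay $1,767.84 → $4,766.22
Payment period 3: $4,766.22 +$28.59 interest = $4,794.81; pay $1,767.84 → $3,026.97
Payment period 4: $3,026.97 +$18.16 interest = $3,045.13; pay $1,767.84 → $1,277.29
Payment period 5: $1,277.29 +$7.66 interest = $1,284.95; pay $1,284.95 → $0.00
Total paid: $6,627.44

$6,627.44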